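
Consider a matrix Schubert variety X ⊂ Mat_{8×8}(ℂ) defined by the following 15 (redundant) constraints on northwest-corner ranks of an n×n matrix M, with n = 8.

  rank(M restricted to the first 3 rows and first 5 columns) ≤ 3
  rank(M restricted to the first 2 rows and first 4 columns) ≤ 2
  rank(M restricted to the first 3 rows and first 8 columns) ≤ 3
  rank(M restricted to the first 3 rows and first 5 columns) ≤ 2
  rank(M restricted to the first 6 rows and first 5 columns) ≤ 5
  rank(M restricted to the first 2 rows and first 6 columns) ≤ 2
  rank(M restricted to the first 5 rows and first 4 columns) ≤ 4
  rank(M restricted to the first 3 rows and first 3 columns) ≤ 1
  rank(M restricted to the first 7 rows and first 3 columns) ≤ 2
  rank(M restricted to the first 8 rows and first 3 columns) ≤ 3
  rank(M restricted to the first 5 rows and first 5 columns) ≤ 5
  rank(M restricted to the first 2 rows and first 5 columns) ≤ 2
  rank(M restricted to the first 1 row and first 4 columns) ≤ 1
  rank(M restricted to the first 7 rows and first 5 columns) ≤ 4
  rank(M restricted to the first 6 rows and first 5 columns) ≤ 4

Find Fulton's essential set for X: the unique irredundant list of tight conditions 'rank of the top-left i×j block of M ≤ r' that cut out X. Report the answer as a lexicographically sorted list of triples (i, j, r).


Recovering R(i,j) via the rank-extension bound from the 15 conditions:

  i=1: 1 | 1 | 1 | 1 | 1 | 1 | 1 | 1
  i=2: 1 | 1 | 1 | 2 | 2 | 2 | 2 | 2
  i=3: 1 | 1 | 1 | 2 | 2 | 3 | 3 | 3
  i=4: 1 | 2 | 2 | 3 | 3 | 4 | 4 | 4
  i=5: 1 | 2 | 2 | 3 | 4 | 5 | 5 | 5
  i=6: 1 | 2 | 2 | 3 | 4 | 5 | 6 | 6
  i=7: 1 | 2 | 2 | 3 | 4 | 5 | 6 | 7
  i=8: 1 | 2 | 3 | 4 | 5 | 6 | 7 | 8

the unique w with this rank table is (1, 4, 6, 2, 5, 7, 8, 3).

D(w) has 8 cells with 3 SE-corners; essential set:

[(3, 3, 1), (3, 5, 2), (7, 3, 2)]


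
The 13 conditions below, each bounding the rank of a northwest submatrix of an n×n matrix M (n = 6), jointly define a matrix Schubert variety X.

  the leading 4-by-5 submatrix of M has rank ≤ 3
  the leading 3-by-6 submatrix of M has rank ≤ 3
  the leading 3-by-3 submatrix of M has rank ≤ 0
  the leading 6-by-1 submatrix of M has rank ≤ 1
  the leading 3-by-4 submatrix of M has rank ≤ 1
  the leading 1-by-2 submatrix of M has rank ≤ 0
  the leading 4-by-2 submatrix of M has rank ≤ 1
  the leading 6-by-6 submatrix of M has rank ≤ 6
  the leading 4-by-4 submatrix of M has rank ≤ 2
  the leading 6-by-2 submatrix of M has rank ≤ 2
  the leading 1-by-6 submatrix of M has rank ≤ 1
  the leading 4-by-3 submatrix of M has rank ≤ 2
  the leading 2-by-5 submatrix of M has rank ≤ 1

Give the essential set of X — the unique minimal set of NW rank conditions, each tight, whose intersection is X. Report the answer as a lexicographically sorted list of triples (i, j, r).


Rank table r_w(6×6) implied by the 13 constraints:

  R[1]: 0, 0, 0, 1, 1, 1
  R[2]: 0, 0, 0, 1, 1, 2
  R[3]: 0, 0, 0, 1, 2, 3
  R[4]: 1, 1, 1, 2, 3, 4
  R[5]: 1, 2, 2, 3, 4, 5
  R[6]: 1, 2, 3, 4, 5, 6

so w = (4, 6, 5, 1, 2, 3).

Rothe diagram D(w) (10 cells), 2 SE-corners (essential conditions):

[(2, 5, 1), (3, 3, 0)]


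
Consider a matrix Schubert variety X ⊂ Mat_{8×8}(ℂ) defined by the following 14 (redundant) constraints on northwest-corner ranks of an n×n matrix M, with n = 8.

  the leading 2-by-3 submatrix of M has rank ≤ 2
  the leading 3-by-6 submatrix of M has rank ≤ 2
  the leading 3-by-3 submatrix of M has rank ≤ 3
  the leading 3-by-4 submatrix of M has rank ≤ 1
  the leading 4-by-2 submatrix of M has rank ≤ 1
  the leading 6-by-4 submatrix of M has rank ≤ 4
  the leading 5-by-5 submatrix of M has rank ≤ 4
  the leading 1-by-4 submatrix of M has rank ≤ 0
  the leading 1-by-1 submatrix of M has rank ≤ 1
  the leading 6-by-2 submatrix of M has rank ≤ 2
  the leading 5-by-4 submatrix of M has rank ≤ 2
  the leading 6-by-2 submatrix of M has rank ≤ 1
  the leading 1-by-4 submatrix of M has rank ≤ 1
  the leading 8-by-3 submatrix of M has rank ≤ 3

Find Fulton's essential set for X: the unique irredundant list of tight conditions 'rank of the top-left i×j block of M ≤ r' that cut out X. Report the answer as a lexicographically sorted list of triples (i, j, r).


Recovering R(i,j) via the rank-extension bound from the 14 conditions:

  i=1: 0 0 0 0 1 1 1 1
  i=2: 1 1 1 1 2 2 2 2
  i=3: 1 1 1 1 2 2 3 3
  i=4: 1 1 2 2 3 3 4 4
  i=5: 1 1 2 2 3 4 5 5
  i=6: 1 1 2 3 4 5 6 6
  i=7: 1 2 3 4 5 6 7 7
  i=8: 1 2 3 4 5 6 7 8

the unique w with this rank table is (5, 1, 7, 3, 6, 4, 2, 8).

D(w) has 12 cells with 5 SE-corners; essential set:

[(1, 4, 0), (3, 4, 1), (3, 6, 2), (5, 4, 2), (6, 2, 1)]


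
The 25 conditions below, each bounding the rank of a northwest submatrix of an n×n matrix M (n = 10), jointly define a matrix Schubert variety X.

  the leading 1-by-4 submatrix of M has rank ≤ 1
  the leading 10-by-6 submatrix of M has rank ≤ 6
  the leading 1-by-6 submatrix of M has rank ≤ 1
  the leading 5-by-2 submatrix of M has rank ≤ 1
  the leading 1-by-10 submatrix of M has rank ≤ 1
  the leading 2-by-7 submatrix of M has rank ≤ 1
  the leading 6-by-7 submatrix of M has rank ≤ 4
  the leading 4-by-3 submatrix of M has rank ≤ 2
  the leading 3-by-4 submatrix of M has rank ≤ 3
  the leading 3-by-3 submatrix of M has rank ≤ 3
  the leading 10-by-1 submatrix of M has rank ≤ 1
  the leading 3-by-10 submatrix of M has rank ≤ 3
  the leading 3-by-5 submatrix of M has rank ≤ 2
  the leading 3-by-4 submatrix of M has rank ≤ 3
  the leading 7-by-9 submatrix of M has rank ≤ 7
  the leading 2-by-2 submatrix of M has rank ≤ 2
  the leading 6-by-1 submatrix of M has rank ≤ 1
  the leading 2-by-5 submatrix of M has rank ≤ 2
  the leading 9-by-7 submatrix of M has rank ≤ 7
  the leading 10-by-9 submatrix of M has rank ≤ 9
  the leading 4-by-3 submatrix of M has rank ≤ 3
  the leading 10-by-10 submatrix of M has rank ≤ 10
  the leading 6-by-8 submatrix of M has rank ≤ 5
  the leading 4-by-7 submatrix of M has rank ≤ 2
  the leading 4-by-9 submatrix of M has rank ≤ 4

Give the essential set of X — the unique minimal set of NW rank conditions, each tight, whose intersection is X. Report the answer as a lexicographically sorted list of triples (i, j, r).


The tightest implied rank at each (i,j), from the 25 conditions:

  row 1: 1  1  1  1  1  1  1  1  1  1
  row 2: 1  1  1  1  1  1  1  2  2  2
  row 3: 1  1  2  2  2  2  2  3  3  3
  row 4: 1  1  2  2  2  2  2  3  4  4
  row 5: 1  1  2  3  3  3  3  4  5  5
  row 6: 1  2  3  4  4  4  4  5  6  6
  row 7: 1  2  3  4  5  5  5  6  7  7
  row 8: 1  2  3  4  5  6  6  7  8  8
  row 9: 1  2  3  4  5  6  7  8  9  9
  row 10: 1  2  3  4  5  6  7  8  9  10

second differences of R give the permutation w = (1, 8, 3, 9, 4, 2, 5, 6, 7, 10).

|D(w)|=13, |Ess(w)|=3:

[(2, 7, 1), (4, 7, 2), (5, 2, 1)]


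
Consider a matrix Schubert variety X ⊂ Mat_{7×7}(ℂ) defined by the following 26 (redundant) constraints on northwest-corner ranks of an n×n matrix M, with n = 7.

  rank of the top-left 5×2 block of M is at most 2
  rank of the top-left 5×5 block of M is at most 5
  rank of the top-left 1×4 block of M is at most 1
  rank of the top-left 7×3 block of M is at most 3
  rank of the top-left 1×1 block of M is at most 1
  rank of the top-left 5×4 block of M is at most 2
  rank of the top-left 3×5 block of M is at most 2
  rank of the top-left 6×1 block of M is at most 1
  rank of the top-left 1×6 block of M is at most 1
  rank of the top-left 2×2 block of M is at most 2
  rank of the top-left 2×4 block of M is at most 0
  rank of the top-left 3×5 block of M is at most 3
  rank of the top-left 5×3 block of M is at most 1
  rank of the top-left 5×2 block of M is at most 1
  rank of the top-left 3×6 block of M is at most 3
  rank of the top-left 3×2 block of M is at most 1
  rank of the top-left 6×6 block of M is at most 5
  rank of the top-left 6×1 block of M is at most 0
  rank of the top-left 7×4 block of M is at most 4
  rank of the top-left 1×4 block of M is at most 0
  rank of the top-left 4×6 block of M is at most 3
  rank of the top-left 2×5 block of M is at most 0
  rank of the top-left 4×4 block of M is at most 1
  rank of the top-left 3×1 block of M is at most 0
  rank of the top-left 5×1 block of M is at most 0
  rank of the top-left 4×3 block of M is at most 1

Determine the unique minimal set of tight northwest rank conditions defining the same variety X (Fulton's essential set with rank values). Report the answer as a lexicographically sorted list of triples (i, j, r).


Computing R[i][j] = min implied NW-rank bound (n=7, 26 conditions):

  0 0 0 0 0 1 1
  0 0 0 0 0 1 2
  0 1 1 1 1 2 3
  0 1 1 1 2 3 4
  0 1 1 2 3 4 5
  0 1 2 3 4 5 6
  1 2 3 4 5 6 7

the unique w with this rank table is (6, 7, 2, 5, 4, 3, 1).

4 SE-corners of the 17-cell Rothe diagram give Ess(w):

[(2, 5, 0), (4, 4, 1), (5, 3, 1), (6, 1, 0)]


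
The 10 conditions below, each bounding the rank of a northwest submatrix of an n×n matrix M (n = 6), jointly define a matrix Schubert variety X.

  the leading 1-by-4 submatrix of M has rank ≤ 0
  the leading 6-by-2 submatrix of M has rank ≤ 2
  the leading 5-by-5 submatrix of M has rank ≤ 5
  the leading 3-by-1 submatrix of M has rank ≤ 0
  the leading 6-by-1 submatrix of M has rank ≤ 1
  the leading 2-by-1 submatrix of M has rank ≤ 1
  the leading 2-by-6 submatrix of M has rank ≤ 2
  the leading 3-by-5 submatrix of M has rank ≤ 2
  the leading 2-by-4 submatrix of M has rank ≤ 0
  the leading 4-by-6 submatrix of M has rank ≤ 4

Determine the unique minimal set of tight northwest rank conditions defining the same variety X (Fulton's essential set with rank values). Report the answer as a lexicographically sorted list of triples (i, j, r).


Reconstructing r_w from the 10 given conditions:

  0 | 0 | 0 | 0 | 1 | 1
  0 | 0 | 0 | 0 | 1 | 2
  0 | 1 | 1 | 1 | 2 | 3
  1 | 2 | 2 | 2 | 3 | 4
  1 | 2 | 3 | 3 | 4 | 5
  1 | 2 | 3 | 4 | 5 | 6

second differences of R give the permutation w = (5, 6, 2, 1, 3, 4).

2 SE-corners of the 9-cell Rothe diagram give Ess(w):

[(2, 4, 0), (3, 1, 0)]


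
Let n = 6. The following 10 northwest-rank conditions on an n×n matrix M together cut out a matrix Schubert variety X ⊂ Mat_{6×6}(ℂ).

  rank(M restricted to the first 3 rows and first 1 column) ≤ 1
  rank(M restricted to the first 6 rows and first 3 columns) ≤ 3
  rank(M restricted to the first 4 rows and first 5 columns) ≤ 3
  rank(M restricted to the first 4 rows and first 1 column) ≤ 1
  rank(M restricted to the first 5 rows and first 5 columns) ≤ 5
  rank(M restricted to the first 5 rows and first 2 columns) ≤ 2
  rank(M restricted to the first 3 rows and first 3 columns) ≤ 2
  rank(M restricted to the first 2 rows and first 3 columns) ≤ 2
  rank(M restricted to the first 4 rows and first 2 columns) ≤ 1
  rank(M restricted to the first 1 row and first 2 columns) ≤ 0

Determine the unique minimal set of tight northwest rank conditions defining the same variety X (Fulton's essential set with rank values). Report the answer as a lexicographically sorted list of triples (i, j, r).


Propagating the 10 rank bounds to every northwest block:

  R[1]: 0, 0, 1, 1, 1, 1
  R[2]: 1, 1, 2, 2, 2, 2
  R[3]: 1, 1, 2, 3, 3, 3
  R[4]: 1, 1, 2, 3, 3, 4
  R[5]: 1, 2, 3, 4, 4, 5
  R[6]: 1, 2, 3, 4, 5, 6

reading off 1-entries of Δ²R: w = (3, 1, 4, 6, 2, 5).

Rothe diagram D(w) (5 cells), 3 SE-corners (essential conditions):

[(1, 2, 0), (4, 2, 1), (4, 5, 3)]


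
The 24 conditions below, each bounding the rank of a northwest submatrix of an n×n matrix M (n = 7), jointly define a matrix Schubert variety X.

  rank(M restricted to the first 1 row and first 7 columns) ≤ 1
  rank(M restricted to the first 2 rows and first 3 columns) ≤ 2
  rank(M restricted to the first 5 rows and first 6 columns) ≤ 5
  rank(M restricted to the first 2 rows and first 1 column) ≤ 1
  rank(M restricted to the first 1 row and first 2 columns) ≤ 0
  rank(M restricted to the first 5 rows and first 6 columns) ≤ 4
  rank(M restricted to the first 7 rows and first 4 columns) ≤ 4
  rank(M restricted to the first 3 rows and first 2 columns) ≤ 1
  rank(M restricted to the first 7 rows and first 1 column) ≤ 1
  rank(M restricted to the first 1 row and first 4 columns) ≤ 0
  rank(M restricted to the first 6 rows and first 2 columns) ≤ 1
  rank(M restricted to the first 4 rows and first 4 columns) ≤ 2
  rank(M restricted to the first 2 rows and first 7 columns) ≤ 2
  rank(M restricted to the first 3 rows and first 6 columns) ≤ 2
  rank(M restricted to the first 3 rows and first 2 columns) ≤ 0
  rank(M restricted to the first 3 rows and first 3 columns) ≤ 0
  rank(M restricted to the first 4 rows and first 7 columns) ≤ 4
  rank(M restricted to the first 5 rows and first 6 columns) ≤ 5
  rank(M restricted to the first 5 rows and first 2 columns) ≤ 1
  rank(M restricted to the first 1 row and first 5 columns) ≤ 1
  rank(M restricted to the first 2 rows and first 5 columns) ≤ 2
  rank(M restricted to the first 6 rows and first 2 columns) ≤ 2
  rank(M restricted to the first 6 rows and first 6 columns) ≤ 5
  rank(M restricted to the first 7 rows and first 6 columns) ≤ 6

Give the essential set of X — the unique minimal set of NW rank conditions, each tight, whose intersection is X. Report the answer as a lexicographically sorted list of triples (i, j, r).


The tightest implied rank at each (i,j), from the 24 conditions:

  i=1: 0 | 0 | 0 | 0 | 1 | 1 | 1
  i=2: 0 | 0 | 0 | 1 | 2 | 2 | 2
  i=3: 0 | 0 | 0 | 1 | 2 | 2 | 3
  i=4: 1 | 1 | 1 | 2 | 3 | 3 | 4
  i=5: 1 | 1 | 2 | 3 | 4 | 4 | 5
  i=6: 1 | 1 | 2 | 3 | 4 | 5 | 6
  i=7: 1 | 2 | 3 | 4 | 5 | 6 | 7

so w = (5, 4, 7, 1, 3, 6, 2).

D(w) has 13 cells with 4 SE-corners; essential set:

[(1, 4, 0), (3, 3, 0), (3, 6, 2), (6, 2, 1)]


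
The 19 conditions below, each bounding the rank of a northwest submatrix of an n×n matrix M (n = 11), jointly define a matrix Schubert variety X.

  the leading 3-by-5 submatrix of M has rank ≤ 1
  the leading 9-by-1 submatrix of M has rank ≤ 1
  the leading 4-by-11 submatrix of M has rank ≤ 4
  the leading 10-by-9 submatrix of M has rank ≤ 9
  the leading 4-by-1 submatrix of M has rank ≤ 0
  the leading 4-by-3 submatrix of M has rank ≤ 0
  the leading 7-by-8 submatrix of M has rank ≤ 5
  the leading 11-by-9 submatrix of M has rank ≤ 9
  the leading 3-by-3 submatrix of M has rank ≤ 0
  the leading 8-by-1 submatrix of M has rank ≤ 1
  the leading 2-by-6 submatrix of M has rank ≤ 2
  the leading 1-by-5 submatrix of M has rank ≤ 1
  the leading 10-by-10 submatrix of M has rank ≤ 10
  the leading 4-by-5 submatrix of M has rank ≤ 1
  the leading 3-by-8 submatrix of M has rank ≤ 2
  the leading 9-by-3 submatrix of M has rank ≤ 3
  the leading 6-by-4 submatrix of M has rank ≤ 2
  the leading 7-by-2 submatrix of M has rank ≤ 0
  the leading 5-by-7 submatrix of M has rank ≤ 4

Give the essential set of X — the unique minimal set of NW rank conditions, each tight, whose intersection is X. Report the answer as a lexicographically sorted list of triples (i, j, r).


Propagating the 19 rank bounds to every northwest block:

  i=1: 0 0 0 1 1 1 1 1 1 1 1
  i=2: 0 0 0 1 1 2 2 2 2 2 2
  i=3: 0 0 0 1 1 2 2 2 3 3 3
  i=4: 0 0 0 1 1 2 3 3 4 4 4
  i=5: 0 0 1 2 2 3 4 4 5 5 5
  i=6: 0 0 1 2 3 4 5 5 6 6 6
  i=7: 0 0 1 2 3 4 5 5 6 7 7
  i=8: 1 1 2 3 4 5 6 6 7 8 8
  i=9: 1 2 3 4 5 6 7 7 8 9 9
  i=10: 1 2 3 4 5 6 7 8 9 10 10
  i=11: 1 2 3 4 5 6 7 8 9 10 11

so w = (4, 6, 9, 7, 3, 5, 10, 1, 2, 8, 11).

5 SE-corners of the 24-cell Rothe diagram give Ess(w):

[(3, 8, 2), (4, 3, 0), (4, 5, 1), (7, 2, 0), (7, 8, 5)]


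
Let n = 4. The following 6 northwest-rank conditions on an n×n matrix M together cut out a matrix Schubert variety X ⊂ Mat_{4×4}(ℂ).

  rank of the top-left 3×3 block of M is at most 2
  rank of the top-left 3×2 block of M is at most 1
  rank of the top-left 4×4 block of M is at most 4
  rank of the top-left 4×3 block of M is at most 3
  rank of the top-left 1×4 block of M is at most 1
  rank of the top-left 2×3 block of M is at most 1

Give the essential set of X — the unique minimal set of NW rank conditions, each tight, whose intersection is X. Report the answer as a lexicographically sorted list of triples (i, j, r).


The tightest implied rank at each (i,j), from the 6 conditions:

  R[1]: 1  1  1  1
  R[2]: 1  1  1  2
  R[3]: 1  1  2  3
  R[4]: 1  2  3  4

the unique w with this rank table is (1, 4, 3, 2).

D(w) has 3 cells with 2 SE-corners; essential set:

[(2, 3, 1), (3, 2, 1)]


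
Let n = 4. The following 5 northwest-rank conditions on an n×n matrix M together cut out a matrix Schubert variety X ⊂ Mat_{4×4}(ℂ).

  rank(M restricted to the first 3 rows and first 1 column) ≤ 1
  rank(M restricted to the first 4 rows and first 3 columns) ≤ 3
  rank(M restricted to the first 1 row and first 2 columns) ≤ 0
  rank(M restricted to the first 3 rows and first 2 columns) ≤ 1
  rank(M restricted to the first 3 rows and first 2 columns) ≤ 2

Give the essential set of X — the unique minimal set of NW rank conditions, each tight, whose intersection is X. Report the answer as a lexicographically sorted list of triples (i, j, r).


Rank table r_w(4×4) implied by the 5 constraints:

  R[1]: 0 | 0 | 1 | 1
  R[2]: 1 | 1 | 2 | 2
  R[3]: 1 | 1 | 2 | 3
  R[4]: 1 | 2 | 3 | 4

reading off 1-entries of Δ²R: w = (3, 1, 4, 2).

|D(w)|=3, |Ess(w)|=2:

[(1, 2, 0), (3, 2, 1)]


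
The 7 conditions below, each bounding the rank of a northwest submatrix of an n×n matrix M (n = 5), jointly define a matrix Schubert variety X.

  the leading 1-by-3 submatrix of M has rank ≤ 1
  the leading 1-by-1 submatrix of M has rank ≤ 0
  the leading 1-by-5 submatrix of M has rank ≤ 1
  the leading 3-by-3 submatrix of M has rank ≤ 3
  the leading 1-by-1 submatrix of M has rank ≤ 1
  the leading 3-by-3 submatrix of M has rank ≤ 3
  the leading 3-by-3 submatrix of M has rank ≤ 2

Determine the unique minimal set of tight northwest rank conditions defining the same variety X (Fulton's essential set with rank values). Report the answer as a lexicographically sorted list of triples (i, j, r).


Rank table r_w(5×5) implied by the 7 constraints:

  row 1: 0 | 1 | 1 | 1 | 1
  row 2: 1 | 2 | 2 | 2 | 2
  row 3: 1 | 2 | 2 | 3 | 3
  row 4: 1 | 2 | 3 | 4 | 4
  row 5: 1 | 2 | 3 | 4 | 5

second differences of R give the permutation w = (2, 1, 4, 3, 5).

ℓ(w)=2; the 2 essential cells (i,j,r):

[(1, 1, 0), (3, 3, 2)]


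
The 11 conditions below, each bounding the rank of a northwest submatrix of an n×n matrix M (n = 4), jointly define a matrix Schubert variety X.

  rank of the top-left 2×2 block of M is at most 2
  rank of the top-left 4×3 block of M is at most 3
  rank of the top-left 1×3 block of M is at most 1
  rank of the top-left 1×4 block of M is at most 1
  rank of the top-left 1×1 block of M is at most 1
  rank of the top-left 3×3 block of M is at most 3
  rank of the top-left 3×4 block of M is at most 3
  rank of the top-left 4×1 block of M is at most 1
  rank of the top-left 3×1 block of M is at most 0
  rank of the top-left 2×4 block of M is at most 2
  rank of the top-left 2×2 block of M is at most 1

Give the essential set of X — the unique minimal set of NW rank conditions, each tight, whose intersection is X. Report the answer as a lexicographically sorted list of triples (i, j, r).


Reconstructing r_w from the 11 given conditions:

  row 1: 0, 1, 1, 1
  row 2: 0, 1, 2, 2
  row 3: 0, 1, 2, 3
  row 4: 1, 2, 3, 4

giving w = (2, 3, 4, 1) via Δ²R.

|D(w)|=3, |Ess(w)|=1:

[(3, 1, 0)]


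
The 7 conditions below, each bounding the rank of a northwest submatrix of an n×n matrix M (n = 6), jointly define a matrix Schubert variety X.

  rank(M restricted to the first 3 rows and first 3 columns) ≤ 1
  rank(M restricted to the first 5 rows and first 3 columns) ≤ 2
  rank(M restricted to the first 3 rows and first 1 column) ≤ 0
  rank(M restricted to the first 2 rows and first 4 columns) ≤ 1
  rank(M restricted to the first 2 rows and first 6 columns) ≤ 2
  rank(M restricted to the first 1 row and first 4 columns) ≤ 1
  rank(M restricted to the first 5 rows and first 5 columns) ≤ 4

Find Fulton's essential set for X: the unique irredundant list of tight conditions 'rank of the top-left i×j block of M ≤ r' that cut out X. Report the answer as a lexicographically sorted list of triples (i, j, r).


Reconstructing r_w from the 7 given conditions:

  i=1: 0, 1, 1, 1, 1, 1
  i=2: 0, 1, 1, 1, 2, 2
  i=3: 0, 1, 1, 2, 3, 3
  i=4: 1, 2, 2, 3, 4, 4
  i=5: 1, 2, 2, 3, 4, 5
  i=6: 1, 2, 3, 4, 5, 6

so w = (2, 5, 4, 1, 6, 3).

4 SE-corners of the 7-cell Rothe diagram give Ess(w):

[(2, 4, 1), (3, 1, 0), (3, 3, 1), (5, 3, 2)]


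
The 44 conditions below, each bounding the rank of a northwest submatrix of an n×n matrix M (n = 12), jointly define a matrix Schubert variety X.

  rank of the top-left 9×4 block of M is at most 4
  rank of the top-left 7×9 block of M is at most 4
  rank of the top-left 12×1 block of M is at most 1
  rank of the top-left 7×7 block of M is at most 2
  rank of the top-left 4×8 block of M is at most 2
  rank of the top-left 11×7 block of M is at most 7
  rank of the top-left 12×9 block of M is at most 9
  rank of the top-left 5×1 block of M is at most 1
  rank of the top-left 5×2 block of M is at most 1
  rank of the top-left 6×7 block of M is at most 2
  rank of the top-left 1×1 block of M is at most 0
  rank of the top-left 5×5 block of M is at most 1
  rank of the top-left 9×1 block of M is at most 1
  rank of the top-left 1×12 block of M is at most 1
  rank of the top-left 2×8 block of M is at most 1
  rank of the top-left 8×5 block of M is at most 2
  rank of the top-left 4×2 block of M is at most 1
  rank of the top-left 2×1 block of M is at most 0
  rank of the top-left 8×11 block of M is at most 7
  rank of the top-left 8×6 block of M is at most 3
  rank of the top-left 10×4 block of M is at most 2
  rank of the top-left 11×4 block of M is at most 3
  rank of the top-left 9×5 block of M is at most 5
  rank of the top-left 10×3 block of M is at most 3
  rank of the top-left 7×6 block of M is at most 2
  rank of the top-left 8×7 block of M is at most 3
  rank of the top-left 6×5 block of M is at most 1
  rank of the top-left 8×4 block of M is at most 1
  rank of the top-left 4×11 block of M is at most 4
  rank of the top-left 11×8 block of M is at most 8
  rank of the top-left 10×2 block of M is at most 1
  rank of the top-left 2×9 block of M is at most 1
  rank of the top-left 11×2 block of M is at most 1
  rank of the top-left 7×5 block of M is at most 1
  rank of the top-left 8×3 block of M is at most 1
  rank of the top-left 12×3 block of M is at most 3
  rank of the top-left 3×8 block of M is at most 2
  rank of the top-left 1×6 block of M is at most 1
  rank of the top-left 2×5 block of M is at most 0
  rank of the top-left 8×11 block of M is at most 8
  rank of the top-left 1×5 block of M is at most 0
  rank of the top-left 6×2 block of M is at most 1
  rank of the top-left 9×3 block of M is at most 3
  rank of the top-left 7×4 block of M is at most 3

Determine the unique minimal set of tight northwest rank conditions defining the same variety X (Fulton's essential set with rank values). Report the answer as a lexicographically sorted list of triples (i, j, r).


Computing R[i][j] = min implied NW-rank bound (n=12, 44 conditions):

  0, 0, 0, 0, 0, 1, 1, 1, 1, 1, 1, 1
  0, 0, 0, 0, 0, 1, 1, 1, 1, 2, 2, 2
  1, 1, 1, 1, 1, 2, 2, 2, 2, 3, 3, 3
  1, 1, 1, 1, 1, 2, 2, 2, 3, 4, 4, 4
  1, 1, 1, 1, 1, 2, 2, 3, 4, 5, 5, 5
  1, 1, 1, 1, 1, 2, 2, 3, 4, 5, 6, 6
  1, 1, 1, 1, 1, 2, 2, 3, 4, 5, 6, 7
  1, 1, 1, 1, 2, 3, 3, 4, 5, 6, 7, 8
  1, 1, 2, 2, 3, 4, 4, 5, 6, 7, 8, 9
  1, 1, 2, 2, 3, 4, 5, 6, 7, 8, 9, 10
  1, 1, 2, 3, 4, 5, 6, 7, 8, 9, 10, 11
  1, 2, 3, 4, 5, 6, 7, 8, 9, 10, 11, 12

the unique w with this rank table is (6, 10, 1, 9, 8, 11, 12, 5, 3, 7, 4, 2).

8 SE-corners of the 41-cell Rothe diagram give Ess(w):

[(2, 5, 0), (2, 9, 1), (4, 8, 2), (7, 5, 1), (7, 7, 2), (8, 4, 1), (10, 4, 2), (11, 2, 1)]


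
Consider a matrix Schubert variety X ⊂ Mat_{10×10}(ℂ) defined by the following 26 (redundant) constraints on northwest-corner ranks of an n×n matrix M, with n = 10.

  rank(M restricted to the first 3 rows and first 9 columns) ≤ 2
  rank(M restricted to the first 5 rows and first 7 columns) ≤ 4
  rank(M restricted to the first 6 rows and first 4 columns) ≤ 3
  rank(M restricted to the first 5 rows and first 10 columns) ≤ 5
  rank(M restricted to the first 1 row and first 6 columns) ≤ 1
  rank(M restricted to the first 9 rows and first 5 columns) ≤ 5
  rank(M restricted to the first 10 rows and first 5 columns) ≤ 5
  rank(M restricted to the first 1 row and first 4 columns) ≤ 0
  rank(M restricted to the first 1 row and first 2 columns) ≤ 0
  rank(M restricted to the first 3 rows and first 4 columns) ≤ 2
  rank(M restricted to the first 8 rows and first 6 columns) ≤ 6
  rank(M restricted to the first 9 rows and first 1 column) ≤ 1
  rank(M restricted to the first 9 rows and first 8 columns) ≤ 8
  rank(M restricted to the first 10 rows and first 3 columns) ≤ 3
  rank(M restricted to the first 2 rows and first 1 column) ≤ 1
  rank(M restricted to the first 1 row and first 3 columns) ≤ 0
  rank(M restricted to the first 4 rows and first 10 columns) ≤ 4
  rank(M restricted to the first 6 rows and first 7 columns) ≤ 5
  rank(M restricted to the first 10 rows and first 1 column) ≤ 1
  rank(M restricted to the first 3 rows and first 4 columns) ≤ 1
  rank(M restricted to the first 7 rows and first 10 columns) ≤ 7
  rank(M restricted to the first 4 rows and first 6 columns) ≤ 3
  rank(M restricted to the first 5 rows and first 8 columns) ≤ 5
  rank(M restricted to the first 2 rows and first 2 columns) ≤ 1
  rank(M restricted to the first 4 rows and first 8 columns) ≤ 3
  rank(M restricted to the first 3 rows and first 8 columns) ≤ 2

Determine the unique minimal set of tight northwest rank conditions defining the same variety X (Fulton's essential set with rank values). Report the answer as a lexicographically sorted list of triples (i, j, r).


Recovering R(i,j) via the rank-extension bound from the 26 conditions:

  R[1]: 0, 0, 0, 0, 1, 1, 1, 1, 1, 1
  R[2]: 1, 1, 1, 1, 2, 2, 2, 2, 2, 2
  R[3]: 1, 1, 1, 1, 2, 2, 2, 2, 2, 3
  R[4]: 1, 2, 2, 2, 3, 3, 3, 3, 3, 4
  R[5]: 1, 2, 3, 3, 4, 4, 4, 4, 4, 5
  R[6]: 1, 2, 3, 3, 4, 5, 5, 5, 5, 6
  R[7]: 1, 2, 3, 4, 5, 6, 6, 6, 6, 7
  R[8]: 1, 2, 3, 4, 5, 6, 7, 7, 7, 8
  R[9]: 1, 2, 3, 4, 5, 6, 7, 8, 8, 9
  R[10]: 1, 2, 3, 4, 5, 6, 7, 8, 9, 10

reading off 1-entries of Δ²R: w = (5, 1, 10, 2, 3, 6, 4, 7, 8, 9).

Fulton essential set (4 of the 12 Rothe cells):

[(1, 4, 0), (3, 4, 1), (3, 9, 2), (6, 4, 3)]


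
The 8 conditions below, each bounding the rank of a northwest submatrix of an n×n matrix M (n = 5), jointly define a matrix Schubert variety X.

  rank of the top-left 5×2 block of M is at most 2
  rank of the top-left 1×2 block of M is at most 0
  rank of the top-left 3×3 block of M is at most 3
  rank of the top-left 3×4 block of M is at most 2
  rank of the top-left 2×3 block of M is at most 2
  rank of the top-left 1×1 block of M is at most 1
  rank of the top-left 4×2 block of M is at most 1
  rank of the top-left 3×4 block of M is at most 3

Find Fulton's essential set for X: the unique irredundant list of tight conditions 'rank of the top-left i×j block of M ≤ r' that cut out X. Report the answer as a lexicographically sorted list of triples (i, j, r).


Reconstructing r_w from the 8 given conditions:

  row 1: 0 0 1 1 1
  row 2: 1 1 2 2 2
  row 3: 1 1 2 2 3
  row 4: 1 1 2 3 4
  row 5: 1 2 3 4 5

reading off 1-entries of Δ²R: w = (3, 1, 5, 4, 2).

D(w) has 5 cells with 3 SE-corners; essential set:

[(1, 2, 0), (3, 4, 2), (4, 2, 1)]


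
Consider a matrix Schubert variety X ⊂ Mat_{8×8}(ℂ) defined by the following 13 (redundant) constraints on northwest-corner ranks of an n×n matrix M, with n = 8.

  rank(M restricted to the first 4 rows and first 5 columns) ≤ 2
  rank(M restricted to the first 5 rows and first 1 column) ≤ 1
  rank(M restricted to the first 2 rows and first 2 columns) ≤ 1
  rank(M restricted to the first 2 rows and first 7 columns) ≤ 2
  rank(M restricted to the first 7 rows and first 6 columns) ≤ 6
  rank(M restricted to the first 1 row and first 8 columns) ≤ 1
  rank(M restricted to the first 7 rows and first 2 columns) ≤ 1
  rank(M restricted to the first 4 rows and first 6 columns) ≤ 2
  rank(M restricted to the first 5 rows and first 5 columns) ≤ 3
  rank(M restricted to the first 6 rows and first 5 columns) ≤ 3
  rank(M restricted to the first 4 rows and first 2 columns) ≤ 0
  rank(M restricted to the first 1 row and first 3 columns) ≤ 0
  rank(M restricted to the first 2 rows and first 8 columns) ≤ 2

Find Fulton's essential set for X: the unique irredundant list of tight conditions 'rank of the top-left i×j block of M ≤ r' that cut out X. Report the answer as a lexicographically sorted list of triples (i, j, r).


Propagating the 13 rank bounds to every northwest block:

  0 0 0 1 1 1 1 1
  0 0 1 2 2 2 2 2
  0 0 1 2 2 2 3 3
  0 0 1 2 2 2 3 4
  1 1 2 3 3 3 4 5
  1 1 2 3 3 4 5 6
  1 1 2 3 4 5 6 7
  1 2 3 4 5 6 7 8

so w = (4, 3, 7, 8, 1, 6, 5, 2).

ℓ(w)=16; the 5 essential cells (i,j,r):

[(1, 3, 0), (4, 2, 0), (4, 6, 2), (6, 5, 3), (7, 2, 1)]


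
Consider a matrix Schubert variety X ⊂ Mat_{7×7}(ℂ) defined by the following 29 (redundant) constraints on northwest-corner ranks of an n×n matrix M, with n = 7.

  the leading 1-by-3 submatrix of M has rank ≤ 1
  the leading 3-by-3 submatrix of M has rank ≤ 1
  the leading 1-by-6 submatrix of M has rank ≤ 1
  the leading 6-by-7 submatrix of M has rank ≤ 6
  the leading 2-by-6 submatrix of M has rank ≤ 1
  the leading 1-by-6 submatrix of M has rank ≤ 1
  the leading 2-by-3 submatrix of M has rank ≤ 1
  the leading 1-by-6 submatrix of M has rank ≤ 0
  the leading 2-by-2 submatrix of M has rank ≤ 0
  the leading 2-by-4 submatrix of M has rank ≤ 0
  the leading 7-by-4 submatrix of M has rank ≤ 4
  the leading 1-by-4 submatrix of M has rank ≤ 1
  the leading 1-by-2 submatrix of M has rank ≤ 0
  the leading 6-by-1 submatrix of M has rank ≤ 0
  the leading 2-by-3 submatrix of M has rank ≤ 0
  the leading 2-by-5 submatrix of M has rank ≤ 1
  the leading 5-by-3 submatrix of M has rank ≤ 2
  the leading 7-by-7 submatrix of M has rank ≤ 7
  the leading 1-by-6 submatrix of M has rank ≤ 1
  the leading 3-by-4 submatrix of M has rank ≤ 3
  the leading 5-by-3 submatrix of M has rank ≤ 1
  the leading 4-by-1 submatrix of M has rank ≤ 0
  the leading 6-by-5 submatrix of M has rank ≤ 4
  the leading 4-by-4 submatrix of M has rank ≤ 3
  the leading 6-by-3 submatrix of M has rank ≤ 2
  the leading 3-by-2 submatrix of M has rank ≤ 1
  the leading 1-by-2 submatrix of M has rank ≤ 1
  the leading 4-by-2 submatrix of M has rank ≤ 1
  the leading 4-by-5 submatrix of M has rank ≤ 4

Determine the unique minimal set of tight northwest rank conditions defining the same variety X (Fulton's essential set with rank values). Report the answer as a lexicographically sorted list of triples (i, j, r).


Reconstructing r_w from the 29 given conditions:

  R[1]: 0  0  0  0  0  0  1
  R[2]: 0  0  0  0  1  1  2
  R[3]: 0  1  1  1  2  2  3
  R[4]: 0  1  1  2  3  3  4
  R[5]: 0  1  1  2  3  4  5
  R[6]: 0  1  2  3  4  5  6
  R[7]: 1  2  3  4  5  6  7

so w = (7, 5, 2, 4, 6, 3, 1).

Fulton essential set (4 of the 16 Rothe cells):

[(1, 6, 0), (2, 4, 0), (5, 3, 1), (6, 1, 0)]


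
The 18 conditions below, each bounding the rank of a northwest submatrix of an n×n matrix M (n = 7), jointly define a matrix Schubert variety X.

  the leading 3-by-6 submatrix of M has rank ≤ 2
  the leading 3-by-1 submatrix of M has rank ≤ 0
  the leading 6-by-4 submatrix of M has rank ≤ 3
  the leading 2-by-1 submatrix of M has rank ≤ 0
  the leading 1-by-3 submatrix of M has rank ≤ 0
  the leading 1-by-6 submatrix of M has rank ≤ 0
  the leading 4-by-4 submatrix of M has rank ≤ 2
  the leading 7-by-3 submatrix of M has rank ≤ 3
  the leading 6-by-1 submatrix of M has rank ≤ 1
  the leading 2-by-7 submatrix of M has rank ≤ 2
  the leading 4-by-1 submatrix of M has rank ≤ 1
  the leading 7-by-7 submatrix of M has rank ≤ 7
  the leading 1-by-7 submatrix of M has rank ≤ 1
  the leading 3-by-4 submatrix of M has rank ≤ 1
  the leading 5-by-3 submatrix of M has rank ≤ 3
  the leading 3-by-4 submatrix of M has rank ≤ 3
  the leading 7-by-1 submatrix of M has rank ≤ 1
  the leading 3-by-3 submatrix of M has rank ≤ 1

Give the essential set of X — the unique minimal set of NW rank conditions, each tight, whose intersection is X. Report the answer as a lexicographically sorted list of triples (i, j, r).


Computing R[i][j] = min implied NW-rank bound (n=7, 18 conditions):

  i=1: 0 | 0 | 0 | 0 | 0 | 0 | 1
  i=2: 0 | 1 | 1 | 1 | 1 | 1 | 2
  i=3: 0 | 1 | 1 | 1 | 2 | 2 | 3
  i=4: 1 | 2 | 2 | 2 | 3 | 3 | 4
  i=5: 1 | 2 | 3 | 3 | 4 | 4 | 5
  i=6: 1 | 2 | 3 | 3 | 4 | 5 | 6
  i=7: 1 | 2 | 3 | 4 | 5 | 6 | 7

so w = (7, 2, 5, 1, 3, 6, 4).

Rothe diagram D(w) (11 cells), 4 SE-corners (essential conditions):

[(1, 6, 0), (3, 1, 0), (3, 4, 1), (6, 4, 3)]


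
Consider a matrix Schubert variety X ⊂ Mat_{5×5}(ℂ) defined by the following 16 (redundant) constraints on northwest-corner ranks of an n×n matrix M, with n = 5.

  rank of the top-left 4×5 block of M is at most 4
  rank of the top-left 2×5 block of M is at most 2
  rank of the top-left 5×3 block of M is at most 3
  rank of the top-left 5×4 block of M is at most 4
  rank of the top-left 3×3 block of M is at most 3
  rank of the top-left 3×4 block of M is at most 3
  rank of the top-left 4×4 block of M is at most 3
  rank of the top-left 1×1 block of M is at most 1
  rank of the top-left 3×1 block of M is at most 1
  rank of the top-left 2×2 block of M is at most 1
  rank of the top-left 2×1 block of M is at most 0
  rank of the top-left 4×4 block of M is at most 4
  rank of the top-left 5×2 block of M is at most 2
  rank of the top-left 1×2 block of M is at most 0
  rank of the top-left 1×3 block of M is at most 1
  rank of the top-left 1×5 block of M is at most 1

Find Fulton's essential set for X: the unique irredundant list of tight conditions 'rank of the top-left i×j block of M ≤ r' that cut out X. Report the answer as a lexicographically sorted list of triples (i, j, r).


Rank table r_w(5×5) implied by the 16 constraints:

  row 1: 0, 0, 1, 1, 1
  row 2: 0, 1, 2, 2, 2
  row 3: 1, 2, 3, 3, 3
  row 4: 1, 2, 3, 3, 4
  row 5: 1, 2, 3, 4, 5

hence w(1..5) = (3, 2, 1, 5, 4).

D(w) has 4 cells with 3 SE-corners; essential set:

[(1, 2, 0), (2, 1, 0), (4, 4, 3)]


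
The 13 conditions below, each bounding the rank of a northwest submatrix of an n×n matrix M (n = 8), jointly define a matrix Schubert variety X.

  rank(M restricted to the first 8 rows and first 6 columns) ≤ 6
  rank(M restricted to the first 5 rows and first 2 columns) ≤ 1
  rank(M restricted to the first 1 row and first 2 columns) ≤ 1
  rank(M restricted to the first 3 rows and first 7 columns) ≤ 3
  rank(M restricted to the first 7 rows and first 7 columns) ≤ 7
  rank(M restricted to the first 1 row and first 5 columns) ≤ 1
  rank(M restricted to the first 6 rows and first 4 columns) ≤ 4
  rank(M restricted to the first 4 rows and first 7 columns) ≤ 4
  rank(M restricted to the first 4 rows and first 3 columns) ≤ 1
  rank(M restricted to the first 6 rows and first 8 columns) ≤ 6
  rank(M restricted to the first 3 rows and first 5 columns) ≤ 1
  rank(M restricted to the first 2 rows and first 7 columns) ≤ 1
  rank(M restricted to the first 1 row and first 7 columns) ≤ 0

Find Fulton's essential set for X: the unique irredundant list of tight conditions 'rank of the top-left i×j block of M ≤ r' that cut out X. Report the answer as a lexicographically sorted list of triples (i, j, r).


Computing R[i][j] = min implied NW-rank bound (n=8, 13 conditions):

  0, 0, 0, 0, 0, 0, 0, 1
  1, 1, 1, 1, 1, 1, 1, 2
  1, 1, 1, 1, 1, 2, 2, 3
  1, 1, 1, 2, 2, 3, 3, 4
  1, 1, 2, 3, 3, 4, 4, 5
  1, 2, 3, 4, 4, 5, 5, 6
  1, 2, 3, 4, 5, 6, 6, 7
  1, 2, 3, 4, 5, 6, 7, 8

so w = (8, 1, 6, 4, 3, 2, 5, 7).

4 SE-corners of the 14-cell Rothe diagram give Ess(w):

[(1, 7, 0), (3, 5, 1), (4, 3, 1), (5, 2, 1)]


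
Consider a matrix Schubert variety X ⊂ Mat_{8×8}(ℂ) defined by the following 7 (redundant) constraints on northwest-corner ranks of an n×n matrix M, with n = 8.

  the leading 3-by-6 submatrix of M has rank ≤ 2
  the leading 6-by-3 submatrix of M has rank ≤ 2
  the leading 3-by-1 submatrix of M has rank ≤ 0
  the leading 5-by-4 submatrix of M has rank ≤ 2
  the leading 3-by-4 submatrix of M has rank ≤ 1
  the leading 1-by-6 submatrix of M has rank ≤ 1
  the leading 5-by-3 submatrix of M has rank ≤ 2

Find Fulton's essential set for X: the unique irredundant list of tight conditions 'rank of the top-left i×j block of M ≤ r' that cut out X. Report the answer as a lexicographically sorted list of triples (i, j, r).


Propagating the 7 rank bounds to every northwest block:

  R[1]: 0 | 1 | 1 | 1 | 1 | 1 | 1 | 1
  R[2]: 0 | 1 | 1 | 1 | 2 | 2 | 2 | 2
  R[3]: 0 | 1 | 1 | 1 | 2 | 2 | 3 | 3
  R[4]: 1 | 2 | 2 | 2 | 3 | 3 | 4 | 4
  R[5]: 1 | 2 | 2 | 2 | 3 | 4 | 5 | 5
  R[6]: 1 | 2 | 2 | 3 | 4 | 5 | 6 | 6
  R[7]: 1 | 2 | 3 | 4 | 5 | 6 | 7 | 7
  R[8]: 1 | 2 | 3 | 4 | 5 | 6 | 7 | 8

reading off 1-entries of Δ²R: w = (2, 5, 7, 1, 6, 4, 3, 8).

D(w) has 11 cells with 5 SE-corners; essential set:

[(3, 1, 0), (3, 4, 1), (3, 6, 2), (5, 4, 2), (6, 3, 2)]


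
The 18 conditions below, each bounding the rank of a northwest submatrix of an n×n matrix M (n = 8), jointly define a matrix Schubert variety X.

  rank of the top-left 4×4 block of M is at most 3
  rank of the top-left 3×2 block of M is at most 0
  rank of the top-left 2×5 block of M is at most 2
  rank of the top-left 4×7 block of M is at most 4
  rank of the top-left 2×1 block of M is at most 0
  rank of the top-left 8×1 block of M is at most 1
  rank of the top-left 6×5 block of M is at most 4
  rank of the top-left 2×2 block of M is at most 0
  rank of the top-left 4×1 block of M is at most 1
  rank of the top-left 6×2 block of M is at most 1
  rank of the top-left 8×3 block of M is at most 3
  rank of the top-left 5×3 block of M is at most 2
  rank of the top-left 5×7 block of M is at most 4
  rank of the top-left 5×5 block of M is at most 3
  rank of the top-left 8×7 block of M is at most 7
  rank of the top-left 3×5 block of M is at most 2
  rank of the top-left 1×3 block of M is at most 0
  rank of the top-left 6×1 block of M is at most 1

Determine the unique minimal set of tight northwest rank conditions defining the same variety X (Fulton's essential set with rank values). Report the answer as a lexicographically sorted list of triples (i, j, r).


Propagating the 18 rank bounds to every northwest block:

  i=1: 0 0 0 1 1 1 1 1
  i=2: 0 0 1 2 2 2 2 2
  i=3: 0 0 1 2 2 3 3 3
  i=4: 1 1 2 3 3 4 4 4
  i=5: 1 1 2 3 3 4 4 5
  i=6: 1 1 2 3 4 5 5 6
  i=7: 1 2 3 4 5 6 6 7
  i=8: 1 2 3 4 5 6 7 8

second differences of R give the permutation w = (4, 3, 6, 1, 8, 5, 2, 7).

6 SE-corners of the 12-cell Rothe diagram give Ess(w):

[(1, 3, 0), (3, 2, 0), (3, 5, 2), (5, 5, 3), (5, 7, 4), (6, 2, 1)]


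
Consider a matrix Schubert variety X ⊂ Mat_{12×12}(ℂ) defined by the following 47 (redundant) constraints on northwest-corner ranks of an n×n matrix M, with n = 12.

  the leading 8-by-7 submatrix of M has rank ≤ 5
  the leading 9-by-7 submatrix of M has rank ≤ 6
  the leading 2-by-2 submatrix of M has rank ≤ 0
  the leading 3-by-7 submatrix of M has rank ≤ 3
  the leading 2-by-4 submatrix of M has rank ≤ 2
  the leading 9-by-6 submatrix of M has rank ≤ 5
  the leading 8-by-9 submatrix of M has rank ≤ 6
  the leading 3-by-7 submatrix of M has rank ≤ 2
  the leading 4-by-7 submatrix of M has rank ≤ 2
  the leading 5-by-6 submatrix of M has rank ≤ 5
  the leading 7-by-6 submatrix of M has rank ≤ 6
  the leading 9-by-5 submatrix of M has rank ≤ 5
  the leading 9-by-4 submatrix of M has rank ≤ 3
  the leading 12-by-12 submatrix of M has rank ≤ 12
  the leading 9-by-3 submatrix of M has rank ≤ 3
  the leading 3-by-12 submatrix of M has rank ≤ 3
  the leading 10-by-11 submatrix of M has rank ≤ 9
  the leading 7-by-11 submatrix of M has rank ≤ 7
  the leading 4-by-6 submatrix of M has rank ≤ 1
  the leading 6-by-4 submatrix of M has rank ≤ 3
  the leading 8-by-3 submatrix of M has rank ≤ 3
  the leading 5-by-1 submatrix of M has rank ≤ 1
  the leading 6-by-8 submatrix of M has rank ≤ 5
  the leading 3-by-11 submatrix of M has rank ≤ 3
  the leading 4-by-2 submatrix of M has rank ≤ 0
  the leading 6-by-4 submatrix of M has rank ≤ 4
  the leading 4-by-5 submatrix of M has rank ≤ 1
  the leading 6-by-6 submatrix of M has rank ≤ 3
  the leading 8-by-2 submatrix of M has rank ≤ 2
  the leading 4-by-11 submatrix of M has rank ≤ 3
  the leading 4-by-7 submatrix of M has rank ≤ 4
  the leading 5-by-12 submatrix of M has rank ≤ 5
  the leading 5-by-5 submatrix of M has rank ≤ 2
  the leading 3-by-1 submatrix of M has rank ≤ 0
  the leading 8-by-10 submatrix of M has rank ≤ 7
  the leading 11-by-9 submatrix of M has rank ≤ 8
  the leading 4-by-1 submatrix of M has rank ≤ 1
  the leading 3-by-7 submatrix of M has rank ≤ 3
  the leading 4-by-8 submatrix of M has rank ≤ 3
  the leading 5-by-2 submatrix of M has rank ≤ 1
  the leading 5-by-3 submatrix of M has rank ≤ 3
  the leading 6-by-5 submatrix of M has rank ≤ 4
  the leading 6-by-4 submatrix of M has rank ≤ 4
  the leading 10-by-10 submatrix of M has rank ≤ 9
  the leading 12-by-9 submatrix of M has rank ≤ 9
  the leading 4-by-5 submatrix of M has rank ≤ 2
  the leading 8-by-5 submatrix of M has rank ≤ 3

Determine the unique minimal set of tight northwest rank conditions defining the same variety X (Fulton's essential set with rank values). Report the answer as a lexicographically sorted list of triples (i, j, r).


Reconstructing r_w from the 47 given conditions:

  i=1: 0, 0, 1, 1, 1, 1, 1, 1, 1, 1, 1, 1
  i=2: 0, 0, 1, 1, 1, 1, 2, 2, 2, 2, 2, 2
  i=3: 0, 0, 1, 1, 1, 1, 2, 3, 3, 3, 3, 3
  i=4: 0, 0, 1, 1, 1, 1, 2, 3, 3, 3, 3, 4
  i=5: 1, 1, 2, 2, 2, 2, 3, 4, 4, 4, 4, 5
  i=6: 1, 2, 3, 3, 3, 3, 4, 5, 5, 5, 5, 6
  i=7: 1, 2, 3, 3, 3, 4, 5, 6, 6, 6, 6, 7
  i=8: 1, 2, 3, 3, 3, 4, 5, 6, 6, 7, 7, 8
  i=9: 1, 2, 3, 3, 4, 5, 6, 7, 7, 8, 8, 9
  i=10: 1, 2, 3, 4, 5, 6, 7, 8, 8, 9, 9, 10
  i=11: 1, 2, 3, 4, 5, 6, 7, 8, 8, 9, 10, 11
  i=12: 1, 2, 3, 4, 5, 6, 7, 8, 9, 10, 11, 12

the unique w with this rank table is (3, 7, 8, 12, 1, 2, 6, 10, 5, 4, 11, 9).

|D(w)|=27, |Ess(w)|=7:

[(4, 2, 0), (4, 6, 1), (4, 11, 3), (8, 5, 3), (8, 9, 6), (9, 4, 3), (11, 9, 8)]
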